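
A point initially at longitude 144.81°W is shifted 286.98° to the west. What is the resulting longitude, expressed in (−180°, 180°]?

Start at -144.81°; shift −286.98° → -431.79°.
-431.79° lies outside (−180°, 180°]; add 360° → -71.79°.

71.79°W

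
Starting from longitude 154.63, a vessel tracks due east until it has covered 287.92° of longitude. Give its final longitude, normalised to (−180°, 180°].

+82.55°

Start at +154.63°; shift +287.92° → +442.55°.
+442.55° lies outside (−180°, 180°]; subtract 360° → +82.55°.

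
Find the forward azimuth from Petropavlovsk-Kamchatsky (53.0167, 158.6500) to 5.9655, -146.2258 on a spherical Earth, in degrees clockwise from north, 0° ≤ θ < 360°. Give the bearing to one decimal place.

115.6°

Δλ = -146.2258 − 158.6500 = -304.8758°; wrapped into (−180°, 180°]: 55.1242°.
θ = atan2( sin Δλ · cos φ₂ , cos φ₁ · sin φ₂ − sin φ₁ · cos φ₂ · cos Δλ )
  = atan2(0.81595, -0.39176) = 115.647° → normalised to [0°, 360°): 115.647°.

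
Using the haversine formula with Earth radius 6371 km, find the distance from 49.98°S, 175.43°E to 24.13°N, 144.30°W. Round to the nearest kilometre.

Δλ = -144.30 − 175.43 = -319.73°; wrapped into (−180°, 180°]: 40.27°.
Δφ = 24.13 − -49.98 = 74.11°.
a = sin²(Δφ/2) + cos φ₁ · cos φ₂ · sin²(Δλ/2) = 0.432646.
c = 2·atan2(√a, √(1−a)) = 1.43568 rad → d = 6371·c ≈ 9146.70 km.

9147 km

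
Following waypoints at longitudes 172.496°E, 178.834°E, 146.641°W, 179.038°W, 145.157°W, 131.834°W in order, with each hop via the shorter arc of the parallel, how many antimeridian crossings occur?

Leg 1: +172.496° → +178.834°, shortest Δλ = 6.338° (east) — does not cross 180°.
Leg 2: +178.834° → -146.641°, shortest Δλ = 34.525° (east) — crosses 180°.
Leg 3: -146.641° → -179.038°, shortest Δλ = -32.397° (west) — does not cross 180°.
Leg 4: -179.038° → -145.157°, shortest Δλ = 33.881° (east) — does not cross 180°.
Leg 5: -145.157° → -131.834°, shortest Δλ = 13.323° (east) — does not cross 180°.
Total crossings: 1.

1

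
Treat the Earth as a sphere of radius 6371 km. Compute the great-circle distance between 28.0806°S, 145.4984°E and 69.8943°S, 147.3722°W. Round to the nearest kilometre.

6221 km

Δλ = -147.3722 − 145.4984 = -292.8706°; wrapped into (−180°, 180°]: 67.1294°.
Δφ = -69.8943 − -28.0806 = -41.8137°.
a = sin²(Δφ/2) + cos φ₁ · cos φ₂ · sin²(Δλ/2) = 0.220049.
c = 2·atan2(√a, √(1−a)) = 0.97653 rad → d = 6371·c ≈ 6221.47 km.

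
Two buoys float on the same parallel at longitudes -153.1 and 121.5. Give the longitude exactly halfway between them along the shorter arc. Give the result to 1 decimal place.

+164.2°

Signed shortest Δλ from -153.1° to +121.5° is -85.4°.
Midpoint longitude = -153.1° + (-85.4°)/2 = -153.1° − 42.7° = -195.8°.
Normalise into (−180°, 180°]: +164.2°.
(The naïve average (-153.1 + +121.5)/2 = -15.8° is on the wrong side of the globe.)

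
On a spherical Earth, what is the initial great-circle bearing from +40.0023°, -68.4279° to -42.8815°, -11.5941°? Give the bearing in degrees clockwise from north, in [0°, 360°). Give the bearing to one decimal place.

Δλ = -11.5941 − -68.4279 = 56.8338°.
θ = atan2( sin Δλ · cos φ₂ , cos φ₁ · sin φ₂ − sin φ₁ · cos φ₂ · cos Δλ )
  = atan2(0.61339, -0.77895) = 141.781° → normalised to [0°, 360°): 141.781°.

141.8°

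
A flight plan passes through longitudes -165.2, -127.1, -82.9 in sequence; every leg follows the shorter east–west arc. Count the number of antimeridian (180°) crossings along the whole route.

0

Leg 1: -165.2° → -127.1°, shortest Δλ = 38.1° (east) — does not cross 180°.
Leg 2: -127.1° → -82.9°, shortest Δλ = 44.2° (east) — does not cross 180°.
Total crossings: 0.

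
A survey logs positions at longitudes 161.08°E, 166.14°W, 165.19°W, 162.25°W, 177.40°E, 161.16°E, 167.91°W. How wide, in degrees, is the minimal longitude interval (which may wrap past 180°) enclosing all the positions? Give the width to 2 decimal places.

36.67°

Sort the longitudes: -167.91°, -166.14°, -165.19°, -162.25°, +161.08°, +161.16°, +177.40°.
Eastward gaps between consecutive values (wrapping around): 1.77°, 0.95°, 2.94°, 323.33°, 0.08°, 16.24°, 14.69°.
Largest gap = 323.33° ⇒ minimal covering band is its complement: 360° − 323.33° = 36.67°.
Band runs from +161.08° eastward to -162.25°, crossing the antimeridian.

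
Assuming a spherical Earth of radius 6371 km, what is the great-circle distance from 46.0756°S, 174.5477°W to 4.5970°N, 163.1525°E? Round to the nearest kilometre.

Δλ = 163.1525 − -174.5477 = 337.7002°; wrapped into (−180°, 180°]: -22.2998°.
Δφ = 4.5970 − -46.0756 = 50.6726°.
a = sin²(Δφ/2) + cos φ₁ · cos φ₂ · sin²(Δλ/2) = 0.208982.
c = 2·atan2(√a, √(1−a)) = 0.94957 rad → d = 6371·c ≈ 6049.69 km.

6050 km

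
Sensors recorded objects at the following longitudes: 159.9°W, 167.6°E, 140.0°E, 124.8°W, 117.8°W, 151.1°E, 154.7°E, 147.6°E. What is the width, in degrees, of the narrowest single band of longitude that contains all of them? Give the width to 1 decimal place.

Sort the longitudes: -159.9°, -124.8°, -117.8°, +140.0°, +147.6°, +151.1°, +154.7°, +167.6°.
Eastward gaps between consecutive values (wrapping around): 35.1°, 7.0°, 257.8°, 7.6°, 3.5°, 3.6°, 12.9°, 32.5°.
Largest gap = 257.8° ⇒ minimal covering band is its complement: 360° − 257.8° = 102.2°.
Band runs from +140.0° eastward to -117.8°, crossing the antimeridian.

102.2°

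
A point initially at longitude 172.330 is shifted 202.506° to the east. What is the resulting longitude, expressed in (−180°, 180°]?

Start at +172.330°; shift +202.506° → +374.836°.
+374.836° lies outside (−180°, 180°]; subtract 360° → +14.836°.

+14.836°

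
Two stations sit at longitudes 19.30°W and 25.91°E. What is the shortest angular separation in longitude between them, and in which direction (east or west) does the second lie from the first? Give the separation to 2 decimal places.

Raw difference: 25.91 − -19.30 = 45.21°.
Normalise into (−180°, 180°]: 45.21° stays 45.21°.
Positive ⇒ the second point lies to the east; separation 45.21°.

45.21° east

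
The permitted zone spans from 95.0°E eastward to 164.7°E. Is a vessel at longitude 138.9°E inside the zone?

Band width going east from +95.0° to +164.7°: ((164.7 − 95.0) mod 360) = 69.7°.
Offset of +138.9° east of the west edge: ((138.9 − 95.0) mod 360) = 43.9°.
43.9° ≤ 69.7° ⇒ inside.

Yes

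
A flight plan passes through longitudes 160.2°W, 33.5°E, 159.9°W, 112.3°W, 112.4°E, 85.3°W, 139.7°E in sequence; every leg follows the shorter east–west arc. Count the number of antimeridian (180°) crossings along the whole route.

5

Leg 1: -160.2° → +33.5°, shortest Δλ = -166.3° (west) — crosses 180°.
Leg 2: +33.5° → -159.9°, shortest Δλ = 166.6° (east) — crosses 180°.
Leg 3: -159.9° → -112.3°, shortest Δλ = 47.6° (east) — does not cross 180°.
Leg 4: -112.3° → +112.4°, shortest Δλ = -135.3° (west) — crosses 180°.
Leg 5: +112.4° → -85.3°, shortest Δλ = 162.3° (east) — crosses 180°.
Leg 6: -85.3° → +139.7°, shortest Δλ = -135.0° (west) — crosses 180°.
Total crossings: 5.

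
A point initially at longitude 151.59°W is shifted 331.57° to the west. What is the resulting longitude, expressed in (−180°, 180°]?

123.16°W

Start at -151.59°; shift −331.57° → -483.16°.
-483.16° lies outside (−180°, 180°]; add 360° → -123.16°.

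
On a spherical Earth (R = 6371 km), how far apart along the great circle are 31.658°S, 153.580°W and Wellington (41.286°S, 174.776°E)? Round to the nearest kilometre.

3005 km

Δλ = 174.776 − -153.580 = 328.356°; wrapped into (−180°, 180°]: -31.644°.
Δφ = -41.286 − -31.658 = -9.628°.
a = sin²(Δφ/2) + cos φ₁ · cos φ₂ · sin²(Δλ/2) = 0.054590.
c = 2·atan2(√a, √(1−a)) = 0.47165 rad → d = 6371·c ≈ 3004.88 km.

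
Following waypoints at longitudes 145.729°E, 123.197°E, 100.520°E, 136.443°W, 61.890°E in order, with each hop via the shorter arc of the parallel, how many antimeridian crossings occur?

2

Leg 1: +145.729° → +123.197°, shortest Δλ = -22.532° (west) — does not cross 180°.
Leg 2: +123.197° → +100.520°, shortest Δλ = -22.677° (west) — does not cross 180°.
Leg 3: +100.520° → -136.443°, shortest Δλ = 123.037° (east) — crosses 180°.
Leg 4: -136.443° → +61.890°, shortest Δλ = -161.667° (west) — crosses 180°.
Total crossings: 2.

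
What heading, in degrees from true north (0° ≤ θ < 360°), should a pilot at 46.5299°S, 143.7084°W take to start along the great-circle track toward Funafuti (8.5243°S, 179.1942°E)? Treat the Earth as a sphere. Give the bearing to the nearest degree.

Δλ = 179.1942 − -143.7084 = 322.9026°; wrapped into (−180°, 180°]: -37.0974°.
θ = atan2( sin Δλ · cos φ₂ , cos φ₁ · sin φ₂ − sin φ₁ · cos φ₂ · cos Δλ )
  = atan2(-0.59651, 0.47048) = -51.736° → normalised to [0°, 360°): 308.264°.

308°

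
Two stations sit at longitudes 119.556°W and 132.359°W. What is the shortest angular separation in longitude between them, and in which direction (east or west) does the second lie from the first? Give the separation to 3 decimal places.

12.803° west

Raw difference: -132.359 − -119.556 = -12.803°.
Normalise into (−180°, 180°]: -12.803° stays -12.803°.
Negative ⇒ the second point lies to the west; separation 12.803°.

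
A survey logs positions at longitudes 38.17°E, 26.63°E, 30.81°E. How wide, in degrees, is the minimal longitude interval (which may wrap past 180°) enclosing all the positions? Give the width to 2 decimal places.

11.54°

Sort the longitudes: +26.63°, +30.81°, +38.17°.
Eastward gaps between consecutive values (wrapping around): 4.18°, 7.36°, 348.46°.
Largest gap = 348.46° ⇒ minimal covering band is its complement: 360° − 348.46° = 11.54°.
Band runs from +26.63° eastward to +38.17°.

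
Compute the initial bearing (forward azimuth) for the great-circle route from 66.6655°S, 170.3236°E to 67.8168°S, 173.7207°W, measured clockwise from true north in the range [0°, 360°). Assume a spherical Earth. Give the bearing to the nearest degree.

Δλ = -173.7207 − 170.3236 = -344.0443°; wrapped into (−180°, 180°]: 15.9557°.
θ = atan2( sin Δλ · cos φ₂ , cos φ₁ · sin φ₂ − sin φ₁ · cos φ₂ · cos Δλ )
  = atan2(0.10379, -0.03345) = 107.863° → normalised to [0°, 360°): 107.863°.

108°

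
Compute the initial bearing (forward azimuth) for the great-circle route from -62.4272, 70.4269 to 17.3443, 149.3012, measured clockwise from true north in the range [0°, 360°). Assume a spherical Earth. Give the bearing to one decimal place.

Δλ = 149.3012 − 70.4269 = 78.8743°.
θ = atan2( sin Δλ · cos φ₂ , cos φ₁ · sin φ₂ − sin φ₁ · cos φ₂ · cos Δλ )
  = atan2(0.93659, 0.30126) = 72.169° → normalised to [0°, 360°): 72.169°.

72.2°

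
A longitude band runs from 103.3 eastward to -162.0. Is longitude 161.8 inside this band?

Band width going east from +103.3° to -162.0°: ((-162.0 − 103.3) mod 360) = 94.7°.
Offset of +161.8° east of the west edge: ((161.8 − 103.3) mod 360) = 58.5°.
58.5° ≤ 94.7° ⇒ inside.

Yes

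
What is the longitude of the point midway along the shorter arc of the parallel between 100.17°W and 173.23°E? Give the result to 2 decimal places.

143.47°W

Signed shortest Δλ from -100.17° to +173.23° is -86.60°.
Midpoint longitude = -100.17° + (-86.60°)/2 = -100.17° − 43.30° = -143.47°.
(The naïve average (-100.17 + +173.23)/2 = 36.53° is on the wrong side of the globe.)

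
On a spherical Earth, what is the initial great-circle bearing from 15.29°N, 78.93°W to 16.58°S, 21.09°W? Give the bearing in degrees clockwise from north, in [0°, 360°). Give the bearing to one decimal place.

Δλ = -21.09 − -78.93 = 57.84°.
θ = atan2( sin Δλ · cos φ₂ , cos φ₁ · sin φ₂ − sin φ₁ · cos φ₂ · cos Δλ )
  = atan2(0.81137, -0.40978) = 116.796° → normalised to [0°, 360°): 116.796°.

116.8°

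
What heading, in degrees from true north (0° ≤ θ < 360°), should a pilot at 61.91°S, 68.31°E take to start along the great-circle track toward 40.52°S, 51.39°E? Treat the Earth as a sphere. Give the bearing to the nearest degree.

327°

Δλ = 51.39 − 68.31 = -16.92°.
θ = atan2( sin Δλ · cos φ₂ , cos φ₁ · sin φ₂ − sin φ₁ · cos φ₂ · cos Δλ )
  = atan2(-0.22124, 0.33568) = -33.388° → normalised to [0°, 360°): 326.612°.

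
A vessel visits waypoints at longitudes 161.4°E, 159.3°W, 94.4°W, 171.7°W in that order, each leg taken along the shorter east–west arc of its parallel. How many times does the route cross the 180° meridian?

Leg 1: +161.4° → -159.3°, shortest Δλ = 39.3° (east) — crosses 180°.
Leg 2: -159.3° → -94.4°, shortest Δλ = 64.9° (east) — does not cross 180°.
Leg 3: -94.4° → -171.7°, shortest Δλ = -77.3° (west) — does not cross 180°.
Total crossings: 1.

1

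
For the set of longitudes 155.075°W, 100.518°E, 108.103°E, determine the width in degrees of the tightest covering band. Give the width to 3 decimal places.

Sort the longitudes: -155.075°, +100.518°, +108.103°.
Eastward gaps between consecutive values (wrapping around): 255.593°, 7.585°, 96.822°.
Largest gap = 255.593° ⇒ minimal covering band is its complement: 360° − 255.593° = 104.407°.
Band runs from +100.518° eastward to -155.075°, crossing the antimeridian.

104.407°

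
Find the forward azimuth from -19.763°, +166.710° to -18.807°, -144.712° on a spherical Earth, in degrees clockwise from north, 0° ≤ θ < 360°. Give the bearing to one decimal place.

97.4°

Δλ = -144.712 − 166.710 = -311.422°; wrapped into (−180°, 180°]: 48.578°.
θ = atan2( sin Δλ · cos φ₂ , cos φ₁ · sin φ₂ − sin φ₁ · cos φ₂ · cos Δλ )
  = atan2(0.70982, -0.09163) = 97.356° → normalised to [0°, 360°): 97.356°.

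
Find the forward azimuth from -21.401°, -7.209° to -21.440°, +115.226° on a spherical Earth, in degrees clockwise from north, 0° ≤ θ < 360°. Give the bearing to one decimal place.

Δλ = 115.226 − -7.209 = 122.435°.
θ = atan2( sin Δλ · cos φ₂ , cos φ₁ · sin φ₂ − sin φ₁ · cos φ₂ · cos Δλ )
  = atan2(0.78560, -0.52249) = 123.627° → normalised to [0°, 360°): 123.627°.

123.6°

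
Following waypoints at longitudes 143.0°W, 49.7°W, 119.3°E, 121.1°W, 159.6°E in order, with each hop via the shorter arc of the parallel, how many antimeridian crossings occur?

Leg 1: -143.0° → -49.7°, shortest Δλ = 93.3° (east) — does not cross 180°.
Leg 2: -49.7° → +119.3°, shortest Δλ = 169.0° (east) — does not cross 180°.
Leg 3: +119.3° → -121.1°, shortest Δλ = 119.6° (east) — crosses 180°.
Leg 4: -121.1° → +159.6°, shortest Δλ = -79.3° (west) — crosses 180°.
Total crossings: 2.

2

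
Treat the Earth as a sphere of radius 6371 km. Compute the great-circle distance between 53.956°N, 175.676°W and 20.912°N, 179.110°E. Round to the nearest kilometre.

3701 km

Δλ = 179.110 − -175.676 = 354.786°; wrapped into (−180°, 180°]: -5.214°.
Δφ = 20.912 − 53.956 = -33.044°.
a = sin²(Δφ/2) + cos φ₁ · cos φ₂ · sin²(Δλ/2) = 0.082011.
c = 2·atan2(√a, √(1−a)) = 0.58088 rad → d = 6371·c ≈ 3700.81 km.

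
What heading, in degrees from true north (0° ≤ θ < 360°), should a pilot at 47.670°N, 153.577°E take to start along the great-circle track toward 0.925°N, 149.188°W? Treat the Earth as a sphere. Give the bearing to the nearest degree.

115°

Δλ = -149.188 − 153.577 = -302.765°; wrapped into (−180°, 180°]: 57.235°.
θ = atan2( sin Δλ · cos φ₂ , cos φ₁ · sin φ₂ − sin φ₁ · cos φ₂ · cos Δλ )
  = atan2(0.84079, -0.38917) = 114.838° → normalised to [0°, 360°): 114.838°.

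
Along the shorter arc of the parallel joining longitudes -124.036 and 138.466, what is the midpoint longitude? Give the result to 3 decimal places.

Signed shortest Δλ from -124.036° to +138.466° is -97.498°.
Midpoint longitude = -124.036° + (-97.498°)/2 = -124.036° − 48.749° = -172.785°.
(The naïve average (-124.036 + +138.466)/2 = 7.215° is on the wrong side of the globe.)

-172.785°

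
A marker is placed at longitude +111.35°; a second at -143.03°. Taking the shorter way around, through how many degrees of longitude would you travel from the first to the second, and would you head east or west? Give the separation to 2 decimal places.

Raw difference: -143.03 − 111.35 = -254.38°.
Normalise into (−180°, 180°]: -254.38° + 360° = 105.62°.
Positive ⇒ the second point lies to the east; separation 105.62°.

105.62° east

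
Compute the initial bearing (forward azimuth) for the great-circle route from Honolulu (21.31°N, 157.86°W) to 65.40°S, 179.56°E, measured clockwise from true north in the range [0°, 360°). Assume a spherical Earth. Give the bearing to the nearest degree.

Δλ = 179.56 − -157.86 = 337.42°; wrapped into (−180°, 180°]: -22.58°.
θ = atan2( sin Δλ · cos φ₂ , cos φ₁ · sin φ₂ − sin φ₁ · cos φ₂ · cos Δλ )
  = atan2(-0.15984, -0.98676) = -170.799° → normalised to [0°, 360°): 189.201°.

189°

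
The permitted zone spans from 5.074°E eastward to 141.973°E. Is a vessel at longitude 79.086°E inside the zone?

Yes

Band width going east from +5.074° to +141.973°: ((141.973 − 5.074) mod 360) = 136.899°.
Offset of +79.086° east of the west edge: ((79.086 − 5.074) mod 360) = 74.012°.
74.012° ≤ 136.899° ⇒ inside.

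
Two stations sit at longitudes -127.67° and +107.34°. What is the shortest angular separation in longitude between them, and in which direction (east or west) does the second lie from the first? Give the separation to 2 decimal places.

124.99° west

Raw difference: 107.34 − -127.67 = 235.01°.
Normalise into (−180°, 180°]: 235.01° − 360° = -124.99°.
Negative ⇒ the second point lies to the west; separation 124.99°.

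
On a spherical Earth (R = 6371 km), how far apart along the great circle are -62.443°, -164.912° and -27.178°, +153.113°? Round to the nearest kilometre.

4969 km

Δλ = 153.113 − -164.912 = 318.025°; wrapped into (−180°, 180°]: -41.975°.
Δφ = -27.178 − -62.443 = 35.265°.
a = sin²(Δφ/2) + cos φ₁ · cos φ₂ · sin²(Δλ/2) = 0.144549.
c = 2·atan2(√a, √(1−a)) = 0.78002 rad → d = 6371·c ≈ 4969.49 km.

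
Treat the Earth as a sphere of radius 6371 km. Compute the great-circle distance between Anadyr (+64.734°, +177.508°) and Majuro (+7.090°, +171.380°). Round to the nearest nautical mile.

3471 nmi

Δλ = 171.380 − 177.508 = -6.128°.
Δφ = 7.090 − 64.734 = -57.644°.
a = sin²(Δφ/2) + cos φ₁ · cos φ₂ · sin²(Δλ/2) = 0.233621.
c = 2·atan2(√a, √(1−a)) = 1.00894 rad → d = 6371·c ≈ 6427.96 km ≈ 3470.82 nmi.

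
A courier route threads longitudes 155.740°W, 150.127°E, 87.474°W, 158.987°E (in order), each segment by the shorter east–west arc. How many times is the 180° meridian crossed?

3

Leg 1: -155.740° → +150.127°, shortest Δλ = -54.133° (west) — crosses 180°.
Leg 2: +150.127° → -87.474°, shortest Δλ = 122.399° (east) — crosses 180°.
Leg 3: -87.474° → +158.987°, shortest Δλ = -113.539° (west) — crosses 180°.
Total crossings: 3.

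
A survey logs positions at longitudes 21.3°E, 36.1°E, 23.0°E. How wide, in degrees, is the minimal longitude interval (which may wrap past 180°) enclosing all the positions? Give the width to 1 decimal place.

Sort the longitudes: +21.3°, +23.0°, +36.1°.
Eastward gaps between consecutive values (wrapping around): 1.7°, 13.1°, 345.2°.
Largest gap = 345.2° ⇒ minimal covering band is its complement: 360° − 345.2° = 14.8°.
Band runs from +21.3° eastward to +36.1°.

14.8°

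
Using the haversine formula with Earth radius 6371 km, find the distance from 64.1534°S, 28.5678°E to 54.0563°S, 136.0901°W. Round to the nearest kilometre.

6805 km

Δλ = -136.0901 − 28.5678 = -164.6579°.
Δφ = -54.0563 − -64.1534 = 10.0971°.
a = sin²(Δφ/2) + cos φ₁ · cos φ₂ · sin²(Δλ/2) = 0.259090.
c = 2·atan2(√a, √(1−a)) = 1.06807 rad → d = 6371·c ≈ 6804.65 km.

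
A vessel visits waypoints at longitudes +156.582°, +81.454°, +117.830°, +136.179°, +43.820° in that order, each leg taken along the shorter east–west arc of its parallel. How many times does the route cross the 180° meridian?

Leg 1: +156.582° → +81.454°, shortest Δλ = -75.128° (west) — does not cross 180°.
Leg 2: +81.454° → +117.830°, shortest Δλ = 36.376° (east) — does not cross 180°.
Leg 3: +117.830° → +136.179°, shortest Δλ = 18.349° (east) — does not cross 180°.
Leg 4: +136.179° → +43.820°, shortest Δλ = -92.359° (west) — does not cross 180°.
Total crossings: 0.

0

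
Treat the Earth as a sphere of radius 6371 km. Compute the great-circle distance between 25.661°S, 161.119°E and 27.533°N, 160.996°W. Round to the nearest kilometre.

Δλ = -160.996 − 161.119 = -322.115°; wrapped into (−180°, 180°]: 37.885°.
Δφ = 27.533 − -25.661 = 53.194°.
a = sin²(Δφ/2) + cos φ₁ · cos φ₂ · sin²(Δλ/2) = 0.284673.
c = 2·atan2(√a, √(1−a)) = 1.12558 rad → d = 6371·c ≈ 7171.07 km.

7171 km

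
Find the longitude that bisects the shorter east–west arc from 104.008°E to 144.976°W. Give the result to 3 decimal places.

159.516°E

Signed shortest Δλ from +104.008° to -144.976° is +111.016°.
Midpoint longitude = +104.008° + (+111.016°)/2 = +104.008° + 55.508° = +159.516°.
(The naïve average (+104.008 + -144.976)/2 = -20.484° is on the wrong side of the globe.)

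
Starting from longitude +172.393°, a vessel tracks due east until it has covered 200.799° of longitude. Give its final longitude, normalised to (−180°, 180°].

+13.192°

Start at +172.393°; shift +200.799° → +373.192°.
+373.192° lies outside (−180°, 180°]; subtract 360° → +13.192°.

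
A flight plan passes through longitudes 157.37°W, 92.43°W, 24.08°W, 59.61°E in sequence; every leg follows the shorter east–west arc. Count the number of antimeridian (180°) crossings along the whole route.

Leg 1: -157.37° → -92.43°, shortest Δλ = 64.94° (east) — does not cross 180°.
Leg 2: -92.43° → -24.08°, shortest Δλ = 68.35° (east) — does not cross 180°.
Leg 3: -24.08° → +59.61°, shortest Δλ = 83.69° (east) — does not cross 180°.
Total crossings: 0.

0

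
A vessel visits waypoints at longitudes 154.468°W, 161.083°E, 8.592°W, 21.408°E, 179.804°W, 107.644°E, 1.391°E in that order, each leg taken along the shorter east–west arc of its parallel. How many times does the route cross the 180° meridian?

3

Leg 1: -154.468° → +161.083°, shortest Δλ = -44.449° (west) — crosses 180°.
Leg 2: +161.083° → -8.592°, shortest Δλ = -169.675° (west) — does not cross 180°.
Leg 3: -8.592° → +21.408°, shortest Δλ = 30.0° (east) — does not cross 180°.
Leg 4: +21.408° → -179.804°, shortest Δλ = 158.788° (east) — crosses 180°.
Leg 5: -179.804° → +107.644°, shortest Δλ = -72.552° (west) — crosses 180°.
Leg 6: +107.644° → +1.391°, shortest Δλ = -106.253° (west) — does not cross 180°.
Total crossings: 3.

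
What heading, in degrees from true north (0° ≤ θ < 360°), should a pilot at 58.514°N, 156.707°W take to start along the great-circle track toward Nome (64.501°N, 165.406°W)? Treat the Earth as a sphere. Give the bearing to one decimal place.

329.0°

Δλ = -165.406 − -156.707 = -8.699°.
θ = atan2( sin Δλ · cos φ₂ , cos φ₁ · sin φ₂ − sin φ₁ · cos φ₂ · cos Δλ )
  = atan2(-0.06511, 0.10853) = -30.961° → normalised to [0°, 360°): 329.039°.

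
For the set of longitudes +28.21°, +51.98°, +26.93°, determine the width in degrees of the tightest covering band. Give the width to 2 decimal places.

Sort the longitudes: +26.93°, +28.21°, +51.98°.
Eastward gaps between consecutive values (wrapping around): 1.28°, 23.77°, 334.95°.
Largest gap = 334.95° ⇒ minimal covering band is its complement: 360° − 334.95° = 25.05°.
Band runs from +26.93° eastward to +51.98°.

25.05°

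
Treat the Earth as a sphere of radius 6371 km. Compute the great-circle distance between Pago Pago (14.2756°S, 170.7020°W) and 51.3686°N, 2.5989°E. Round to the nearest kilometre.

15847 km

Δλ = 2.5989 − -170.7020 = 173.3009°.
Δφ = 51.3686 − -14.2756 = 65.6442°.
a = sin²(Δφ/2) + cos φ₁ · cos φ₂ · sin²(Δλ/2) = 0.896763.
c = 2·atan2(√a, √(1−a)) = 2.48738 rad → d = 6371·c ≈ 15847.09 km.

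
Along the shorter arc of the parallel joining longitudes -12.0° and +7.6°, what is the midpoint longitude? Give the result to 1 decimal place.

Signed shortest Δλ from -12.0° to +7.6° is +19.6°.
Midpoint longitude = -12.0° + (+19.6°)/2 = -12.0° + 9.8° = -2.2°.

-2.2°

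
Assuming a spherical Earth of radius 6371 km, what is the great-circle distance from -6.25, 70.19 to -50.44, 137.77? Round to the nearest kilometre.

7896 km

Δλ = 137.77 − 70.19 = 67.58°.
Δφ = -50.44 − -6.25 = -44.19°.
a = sin²(Δφ/2) + cos φ₁ · cos φ₂ · sin²(Δλ/2) = 0.337304.
c = 2·atan2(√a, √(1−a)) = 1.23937 rad → d = 6371·c ≈ 7896.03 km.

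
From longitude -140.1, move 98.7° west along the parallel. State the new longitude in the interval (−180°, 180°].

Start at -140.1°; shift −98.7° → -238.8°.
-238.8° lies outside (−180°, 180°]; add 360° → +121.2°.

+121.2°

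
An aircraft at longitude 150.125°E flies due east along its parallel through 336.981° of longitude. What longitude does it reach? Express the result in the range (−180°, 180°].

127.106°E

Start at +150.125°; shift +336.981° → +487.106°.
+487.106° lies outside (−180°, 180°]; subtract 360° → +127.106°.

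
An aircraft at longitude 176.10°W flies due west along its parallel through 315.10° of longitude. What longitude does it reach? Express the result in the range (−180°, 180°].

Start at -176.10°; shift −315.10° → -491.20°.
-491.20° lies outside (−180°, 180°]; add 360° → -131.20°.

131.20°W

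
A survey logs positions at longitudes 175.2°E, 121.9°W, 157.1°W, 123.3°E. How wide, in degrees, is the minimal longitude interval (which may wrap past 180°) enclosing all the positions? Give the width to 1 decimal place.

Sort the longitudes: -157.1°, -121.9°, +123.3°, +175.2°.
Eastward gaps between consecutive values (wrapping around): 35.2°, 245.2°, 51.9°, 27.7°.
Largest gap = 245.2° ⇒ minimal covering band is its complement: 360° − 245.2° = 114.8°.
Band runs from +123.3° eastward to -121.9°, crossing the antimeridian.

114.8°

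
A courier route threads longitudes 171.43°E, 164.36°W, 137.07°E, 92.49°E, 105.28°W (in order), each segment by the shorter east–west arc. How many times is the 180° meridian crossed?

Leg 1: +171.43° → -164.36°, shortest Δλ = 24.21° (east) — crosses 180°.
Leg 2: -164.36° → +137.07°, shortest Δλ = -58.57° (west) — crosses 180°.
Leg 3: +137.07° → +92.49°, shortest Δλ = -44.58° (west) — does not cross 180°.
Leg 4: +92.49° → -105.28°, shortest Δλ = 162.23° (east) — crosses 180°.
Total crossings: 3.

3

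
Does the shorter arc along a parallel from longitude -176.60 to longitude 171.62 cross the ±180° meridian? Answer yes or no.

Yes

Naïve |171.62 − -176.60| = 348.22° > 180°, so the shorter arc goes the other way round — across 180°.
Signed shortest Δλ = ((171.62 − -176.60 + 180) mod 360) − 180 = -11.78°.
Going west by 11.78° from -176.60° passes through 180° before reaching +171.62°.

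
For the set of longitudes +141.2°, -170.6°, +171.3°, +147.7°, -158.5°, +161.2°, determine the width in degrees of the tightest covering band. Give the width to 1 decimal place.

Sort the longitudes: -170.6°, -158.5°, +141.2°, +147.7°, +161.2°, +171.3°.
Eastward gaps between consecutive values (wrapping around): 12.1°, 299.7°, 6.5°, 13.5°, 10.1°, 18.1°.
Largest gap = 299.7° ⇒ minimal covering band is its complement: 360° − 299.7° = 60.3°.
Band runs from +141.2° eastward to -158.5°, crossing the antimeridian.

60.3°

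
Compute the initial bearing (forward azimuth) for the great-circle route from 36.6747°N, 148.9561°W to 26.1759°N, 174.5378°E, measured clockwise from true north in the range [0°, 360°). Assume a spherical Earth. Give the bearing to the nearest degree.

262°

Δλ = 174.5378 − -148.9561 = 323.4939°; wrapped into (−180°, 180°]: -36.5061°.
θ = atan2( sin Δλ · cos φ₂ , cos φ₁ · sin φ₂ − sin φ₁ · cos φ₂ · cos Δλ )
  = atan2(-0.53390, -0.07704) = -98.211° → normalised to [0°, 360°): 261.789°.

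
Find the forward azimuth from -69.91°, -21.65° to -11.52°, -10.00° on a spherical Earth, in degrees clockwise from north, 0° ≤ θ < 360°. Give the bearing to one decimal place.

13.4°

Δλ = -10.00 − -21.65 = 11.65°.
θ = atan2( sin Δλ · cos φ₂ , cos φ₁ · sin φ₂ − sin φ₁ · cos φ₂ · cos Δλ )
  = atan2(0.19786, 0.83268) = 13.367° → normalised to [0°, 360°): 13.367°.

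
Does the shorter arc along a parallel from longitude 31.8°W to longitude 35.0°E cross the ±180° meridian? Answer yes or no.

Signed shortest Δλ = ((35.0 − -31.8 + 180) mod 360) − 180 = 66.8°.
Going east by 66.8° from -31.8° reaches +35.0° without touching 180°.

No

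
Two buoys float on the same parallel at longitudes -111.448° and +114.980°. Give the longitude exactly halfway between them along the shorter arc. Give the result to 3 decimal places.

-178.234°

Signed shortest Δλ from -111.448° to +114.980° is -133.572°.
Midpoint longitude = -111.448° + (-133.572°)/2 = -111.448° − 66.786° = -178.234°.
(The naïve average (-111.448 + +114.980)/2 = 1.766° is on the wrong side of the globe.)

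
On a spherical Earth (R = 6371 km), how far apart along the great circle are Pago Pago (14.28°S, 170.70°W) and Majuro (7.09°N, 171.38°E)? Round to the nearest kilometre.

3091 km

Δλ = 171.38 − -170.70 = 342.08°; wrapped into (−180°, 180°]: -17.92°.
Δφ = 7.09 − -14.28 = 21.37°.
a = sin²(Δφ/2) + cos φ₁ · cos φ₂ · sin²(Δλ/2) = 0.057704.
c = 2·atan2(√a, √(1−a)) = 0.48518 rad → d = 6371·c ≈ 3091.06 km.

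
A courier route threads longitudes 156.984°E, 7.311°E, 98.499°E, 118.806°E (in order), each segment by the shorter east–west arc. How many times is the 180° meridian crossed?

Leg 1: +156.984° → +7.311°, shortest Δλ = -149.673° (west) — does not cross 180°.
Leg 2: +7.311° → +98.499°, shortest Δλ = 91.188° (east) — does not cross 180°.
Leg 3: +98.499° → +118.806°, shortest Δλ = 20.307° (east) — does not cross 180°.
Total crossings: 0.

0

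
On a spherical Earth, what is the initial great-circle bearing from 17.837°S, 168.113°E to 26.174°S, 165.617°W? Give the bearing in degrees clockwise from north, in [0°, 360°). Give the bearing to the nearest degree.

Δλ = -165.617 − 168.113 = -333.730°; wrapped into (−180°, 180°]: 26.270°.
θ = atan2( sin Δλ · cos φ₂ , cos φ₁ · sin φ₂ − sin φ₁ · cos φ₂ · cos Δλ )
  = atan2(0.39722, -0.17339) = 113.582° → normalised to [0°, 360°): 113.582°.

114°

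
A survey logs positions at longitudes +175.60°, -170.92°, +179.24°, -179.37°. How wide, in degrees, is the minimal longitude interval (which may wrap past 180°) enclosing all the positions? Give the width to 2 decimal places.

13.48°

Sort the longitudes: -179.37°, -170.92°, +175.60°, +179.24°.
Eastward gaps between consecutive values (wrapping around): 8.45°, 346.52°, 3.64°, 1.39°.
Largest gap = 346.52° ⇒ minimal covering band is its complement: 360° − 346.52° = 13.48°.
Band runs from +175.60° eastward to -170.92°, crossing the antimeridian.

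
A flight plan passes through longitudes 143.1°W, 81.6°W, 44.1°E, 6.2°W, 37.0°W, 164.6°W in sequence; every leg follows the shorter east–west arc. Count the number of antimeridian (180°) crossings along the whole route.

0

Leg 1: -143.1° → -81.6°, shortest Δλ = 61.5° (east) — does not cross 180°.
Leg 2: -81.6° → +44.1°, shortest Δλ = 125.7° (east) — does not cross 180°.
Leg 3: +44.1° → -6.2°, shortest Δλ = -50.3° (west) — does not cross 180°.
Leg 4: -6.2° → -37.0°, shortest Δλ = -30.8° (west) — does not cross 180°.
Leg 5: -37.0° → -164.6°, shortest Δλ = -127.6° (west) — does not cross 180°.
Total crossings: 0.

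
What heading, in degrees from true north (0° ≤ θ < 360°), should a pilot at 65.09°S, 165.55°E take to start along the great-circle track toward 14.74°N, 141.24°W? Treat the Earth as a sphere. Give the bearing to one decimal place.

Δλ = -141.24 − 165.55 = -306.79°; wrapped into (−180°, 180°]: 53.21°.
θ = atan2( sin Δλ · cos φ₂ , cos φ₁ · sin φ₂ − sin φ₁ · cos φ₂ · cos Δλ )
  = atan2(0.77448, 0.63246) = 50.764° → normalised to [0°, 360°): 50.764°.

50.8°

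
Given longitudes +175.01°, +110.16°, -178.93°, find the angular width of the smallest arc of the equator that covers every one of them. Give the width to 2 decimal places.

70.91°

Sort the longitudes: -178.93°, +110.16°, +175.01°.
Eastward gaps between consecutive values (wrapping around): 289.09°, 64.85°, 6.06°.
Largest gap = 289.09° ⇒ minimal covering band is its complement: 360° − 289.09° = 70.91°.
Band runs from +110.16° eastward to -178.93°, crossing the antimeridian.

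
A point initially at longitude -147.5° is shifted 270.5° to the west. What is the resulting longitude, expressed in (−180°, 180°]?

Start at -147.5°; shift −270.5° → -418.0°.
-418.0° lies outside (−180°, 180°]; add 360° → -58.0°.

-58.0°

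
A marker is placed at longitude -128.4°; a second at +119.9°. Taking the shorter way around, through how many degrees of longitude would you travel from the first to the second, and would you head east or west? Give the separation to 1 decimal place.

111.7° west

Raw difference: 119.9 − -128.4 = 248.3°.
Normalise into (−180°, 180°]: 248.3° − 360° = -111.7°.
Negative ⇒ the second point lies to the west; separation 111.7°.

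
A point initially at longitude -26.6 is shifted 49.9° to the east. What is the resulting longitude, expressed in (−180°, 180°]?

Start at -26.6°; shift +49.9° → +23.3°.
+23.3° already lies in (−180°, 180°].

+23.3°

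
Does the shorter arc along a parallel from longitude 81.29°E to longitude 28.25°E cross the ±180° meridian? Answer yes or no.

No

Signed shortest Δλ = ((28.25 − 81.29 + 180) mod 360) − 180 = -53.04°.
Going west by 53.04° from +81.29° reaches +28.25° without touching 180°.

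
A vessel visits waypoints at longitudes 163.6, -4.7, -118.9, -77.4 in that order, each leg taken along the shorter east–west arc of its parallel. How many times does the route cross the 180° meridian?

Leg 1: +163.6° → -4.7°, shortest Δλ = -168.3° (west) — does not cross 180°.
Leg 2: -4.7° → -118.9°, shortest Δλ = -114.2° (west) — does not cross 180°.
Leg 3: -118.9° → -77.4°, shortest Δλ = 41.5° (east) — does not cross 180°.
Total crossings: 0.

0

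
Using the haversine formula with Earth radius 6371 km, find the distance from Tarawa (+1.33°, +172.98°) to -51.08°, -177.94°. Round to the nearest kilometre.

Δλ = -177.94 − 172.98 = -350.92°; wrapped into (−180°, 180°]: 9.08°.
Δφ = -51.08 − 1.33 = -52.41°.
a = sin²(Δφ/2) + cos φ₁ · cos φ₂ · sin²(Δλ/2) = 0.198932.
c = 2·atan2(√a, √(1−a)) = 0.92462 rad → d = 6371·c ≈ 5890.77 km.

5891 km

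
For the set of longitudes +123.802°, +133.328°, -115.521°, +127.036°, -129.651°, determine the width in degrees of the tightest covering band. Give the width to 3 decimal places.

120.677°

Sort the longitudes: -129.651°, -115.521°, +123.802°, +127.036°, +133.328°.
Eastward gaps between consecutive values (wrapping around): 14.130°, 239.323°, 3.234°, 6.292°, 97.021°.
Largest gap = 239.323° ⇒ minimal covering band is its complement: 360° − 239.323° = 120.677°.
Band runs from +123.802° eastward to -115.521°, crossing the antimeridian.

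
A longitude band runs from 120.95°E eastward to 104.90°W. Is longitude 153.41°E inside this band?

Yes

Band width going east from +120.95° to -104.90°: ((-104.90 − 120.95) mod 360) = 134.15°.
Offset of +153.41° east of the west edge: ((153.41 − 120.95) mod 360) = 32.46°.
32.46° ≤ 134.15° ⇒ inside.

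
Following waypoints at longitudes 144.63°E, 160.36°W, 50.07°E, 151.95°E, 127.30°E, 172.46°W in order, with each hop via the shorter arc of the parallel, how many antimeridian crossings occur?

Leg 1: +144.63° → -160.36°, shortest Δλ = 55.01° (east) — crosses 180°.
Leg 2: -160.36° → +50.07°, shortest Δλ = -149.57° (west) — crosses 180°.
Leg 3: +50.07° → +151.95°, shortest Δλ = 101.88° (east) — does not cross 180°.
Leg 4: +151.95° → +127.30°, shortest Δλ = -24.65° (west) — does not cross 180°.
Leg 5: +127.30° → -172.46°, shortest Δλ = 60.24° (east) — crosses 180°.
Total crossings: 3.

3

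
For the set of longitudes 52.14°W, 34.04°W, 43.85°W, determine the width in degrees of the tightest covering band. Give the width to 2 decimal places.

18.10°

Sort the longitudes: -52.14°, -43.85°, -34.04°.
Eastward gaps between consecutive values (wrapping around): 8.29°, 9.81°, 341.90°.
Largest gap = 341.90° ⇒ minimal covering band is its complement: 360° − 341.90° = 18.10°.
Band runs from -52.14° eastward to -34.04°.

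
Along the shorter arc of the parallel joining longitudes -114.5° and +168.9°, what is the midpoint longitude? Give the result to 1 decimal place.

Signed shortest Δλ from -114.5° to +168.9° is -76.6°.
Midpoint longitude = -114.5° + (-76.6°)/2 = -114.5° − 38.3° = -152.8°.
(The naïve average (-114.5 + +168.9)/2 = 27.2° is on the wrong side of the globe.)

-152.8°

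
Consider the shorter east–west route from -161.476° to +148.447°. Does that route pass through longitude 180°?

Naïve |148.447 − -161.476| = 309.923° > 180°, so the shorter arc goes the other way round — across 180°.
Signed shortest Δλ = ((148.447 − -161.476 + 180) mod 360) − 180 = -50.077°.
Going west by 50.077° from -161.476° passes through 180° before reaching +148.447°.

Yes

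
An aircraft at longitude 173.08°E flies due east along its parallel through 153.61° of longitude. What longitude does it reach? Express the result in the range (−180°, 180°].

33.31°W

Start at +173.08°; shift +153.61° → +326.69°.
+326.69° lies outside (−180°, 180°]; subtract 360° → -33.31°.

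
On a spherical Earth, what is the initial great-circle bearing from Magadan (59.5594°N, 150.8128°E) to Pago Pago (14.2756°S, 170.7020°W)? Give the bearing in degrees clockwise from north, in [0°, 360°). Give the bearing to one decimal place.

142.3°

Δλ = -170.7020 − 150.8128 = -321.5148°; wrapped into (−180°, 180°]: 38.4852°.
θ = atan2( sin Δλ · cos φ₂ , cos φ₁ · sin φ₂ − sin φ₁ · cos φ₂ · cos Δλ )
  = atan2(0.60310, -0.77896) = 142.252° → normalised to [0°, 360°): 142.252°.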